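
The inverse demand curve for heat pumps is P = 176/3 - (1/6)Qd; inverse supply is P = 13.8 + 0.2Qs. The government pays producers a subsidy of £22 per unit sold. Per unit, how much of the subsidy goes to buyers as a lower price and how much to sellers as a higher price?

Buyers gain £10 per unit; sellers gain £12 per unit

Pre-subsidy: 176/3 - (1/6)Q = 13.8 + 0.2Q gives Q* = 1346/11 and P* = 421/11.
With the subsidy, sellers receive Ps = Pb + 22 for each unit, where Pb is the price buyers pay.
On the curves, Pb = 176/3 - (1/6)Q and Ps = 13.8 + 0.2Q; the wedge Ps − Pb = 22 gives 13.8 + 0.2Q − (176/3 - (1/6)Q) = 22, so Q' = 2006/11.
Then Pb = 176/3 − (1/6)·(2006/11) = 311/11 and Ps = 13.8 + 0.2·(2006/11) = 553/11.
Buyers' price falls by P* − Pb = 421/11 − 311/11 = 10; sellers' price rises by Ps − P* = 553/11 − 421/11 = 12.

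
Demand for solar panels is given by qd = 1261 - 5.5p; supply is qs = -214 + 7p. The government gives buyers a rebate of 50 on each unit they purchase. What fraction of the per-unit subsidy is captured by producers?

Pre-subsidy: 1261 - 5.5p = -214 + 7p gives p* = 118, q* = 612.
With the rebate, buyers effectively pay pb = ps − 50, where ps is the price sellers receive.
Demand in terms of ps becomes qd = 1261 − 5.5(ps − 50) = 1536 - 5.5ps. Setting this equal to supply: 1536 - 5.5ps = -214 + 7ps, so ps = 140.
Buyers pay pb = 140 − 50 = 90; q' = -214 + 7·140 = 766.
Buyers' price falls by p* − pb = 118 − 90 = 28; sellers' price rises by ps − p* = 140 − 118 = 22.
So producers capture 22/50 = 0.44 of each unit of subsidy.

Producer share = 0.44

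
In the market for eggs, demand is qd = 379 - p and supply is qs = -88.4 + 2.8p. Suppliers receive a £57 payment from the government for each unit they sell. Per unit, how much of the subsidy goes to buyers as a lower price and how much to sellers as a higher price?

Pre-subsidy: 379 - p = -88.4 + 2.8p gives p* = 123, q* = 256.
With the subsidy, sellers receive ps = pb + 57 for each unit, where pb is the price buyers pay.
Supply in terms of pb becomes qs = -88.4 + 2.8(pb + 57) = 71.2 + 2.8pb. Setting this equal to demand: 379 - pb = 71.2 + 2.8pb, so pb = 81.
Sellers receive ps = 81 + 57 = 138; q' = 379 − 1·81 = 298.
Buyers' price falls by p* − pb = 123 − 81 = 42; sellers' price rises by ps − p* = 138 − 123 = 15.

Buyers gain £42 per unit; sellers gain £15 per unit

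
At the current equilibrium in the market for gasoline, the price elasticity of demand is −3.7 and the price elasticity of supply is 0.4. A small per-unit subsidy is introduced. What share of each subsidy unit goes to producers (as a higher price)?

Producer share = 37/41

For a small subsidy around the equilibrium, the benefit split depends on the relative slopes, which at a point are proportional to the elasticities.
Buyer share = εs/(εs + |εd|) = 0.4/(0.4 + 3.7) = 4/41; seller share = |εd|/(εs + |εd|) = 37/41.
So producers capture 37/41 of the subsidy.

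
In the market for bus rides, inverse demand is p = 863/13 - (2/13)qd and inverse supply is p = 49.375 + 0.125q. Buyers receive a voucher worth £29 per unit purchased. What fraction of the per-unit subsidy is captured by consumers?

Consumer share = 16/29

Pre-subsidy: 863/13 - (2/13)q = 49.375 + 0.125q gives q* = 61 and p* = 57.
With the rebate, buyers effectively pay pb = ps − 29, where ps is the price sellers receive.
On the curves, pb = 863/13 - (2/13)q and ps = 49.375 + 0.125q; the wedge ps − pb = 29 gives 49.375 + 0.125q − (863/13 - (2/13)q) = 29, so q' = 165.
Then pb = 863/13 − (2/13)·165 = 41 and ps = 49.375 + 0.125·165 = 70.
Buyers' price falls by p* − pb = 57 − 41 = 16; sellers' price rises by ps − p* = 70 − 57 = 13.
So consumers capture 16/29 = 16/29 of each unit of subsidy.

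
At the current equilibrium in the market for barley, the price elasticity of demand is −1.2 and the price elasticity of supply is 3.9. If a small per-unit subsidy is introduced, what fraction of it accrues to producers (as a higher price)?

For a small subsidy around the equilibrium, the benefit split depends on the relative slopes, which at a point are proportional to the elasticities.
Buyer share = εs/(εs + |εd|) = 3.9/(3.9 + 1.2) = 13/17; seller share = |εd|/(εs + |εd|) = 4/17.
So producers capture 4/17 of the subsidy.

Producer share = 4/17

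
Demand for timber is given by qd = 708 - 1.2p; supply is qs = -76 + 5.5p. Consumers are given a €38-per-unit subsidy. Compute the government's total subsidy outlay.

Government cost = 1540368/67

Pre-subsidy: 708 - 1.2p = -76 + 5.5p gives p* = 7840/67, q* = 38028/67.
With the rebate, buyers effectively pay pb = ps − 38, where ps is the price sellers receive.
Demand in terms of ps becomes qd = 708 − 1.2(ps − 38) = 753.6 - 1.2ps. Setting this equal to supply: 753.6 - 1.2ps = -76 + 5.5ps, so ps = 8296/67.
Buyers pay pb = 8296/67 − 38 = 5750/67; q' = -76 + 5.5·(8296/67) = 40536/67.
Government outlay = subsidy × quantity = 38 × 40536/67 = 1540368/67.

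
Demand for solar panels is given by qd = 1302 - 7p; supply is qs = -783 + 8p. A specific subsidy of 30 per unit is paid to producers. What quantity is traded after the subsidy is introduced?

q' = 441

Pre-subsidy: 1302 - 7p = -783 + 8p gives p* = 139, q* = 329.
With the subsidy, sellers receive ps = pb + 30 for each unit, where pb is the price buyers pay.
Supply in terms of pb becomes qs = -783 + 8(pb + 30) = -543 + 8pb. Setting this equal to demand: 1302 - 7pb = -543 + 8pb, so pb = 123.
Sellers receive ps = 123 + 30 = 153; q' = 1302 − 7·123 = 441.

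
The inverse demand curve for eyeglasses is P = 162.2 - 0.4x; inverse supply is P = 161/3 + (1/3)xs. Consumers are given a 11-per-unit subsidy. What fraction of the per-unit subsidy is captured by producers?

Pre-subsidy: 162.2 - 0.4x = 161/3 + (1/3)x gives x* = 148 and P* = 103.
With the rebate, buyers effectively pay Pb = Ps − 11, where Ps is the price sellers receive.
On the curves, Pb = 162.2 - 0.4x and Ps = 161/3 + (1/3)x; the wedge Ps − Pb = 11 gives 161/3 + (1/3)x − (162.2 - 0.4x) = 11, so x' = 163.
Then Pb = 162.2 − 0.4·163 = 97 and Ps = 161/3 + (1/3)·163 = 108.
Buyers' price falls by P* − Pb = 103 − 97 = 6; sellers' price rises by Ps − P* = 108 − 103 = 5.
So producers capture 5/11 = 5/11 of each unit of subsidy.

Producer share = 5/11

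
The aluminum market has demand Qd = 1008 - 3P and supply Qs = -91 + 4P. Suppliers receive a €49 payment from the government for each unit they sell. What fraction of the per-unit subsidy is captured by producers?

Producer share = 3/7

Pre-subsidy: 1008 - 3P = -91 + 4P gives P* = 157, Q* = 537.
With the subsidy, sellers receive Ps = Pb + 49 for each unit, where Pb is the price buyers pay.
Supply in terms of Pb becomes Qs = -91 + 4(Pb + 49) = 105 + 4Pb. Setting this equal to demand: 1008 - 3Pb = 105 + 4Pb, so Pb = 129.
Sellers receive Ps = 129 + 49 = 178; Q' = 1008 − 3·129 = 621.
Buyers' price falls by P* − Pb = 157 − 129 = 28; sellers' price rises by Ps − P* = 178 − 157 = 21.
So producers capture 21/49 = 3/7 of each unit of subsidy.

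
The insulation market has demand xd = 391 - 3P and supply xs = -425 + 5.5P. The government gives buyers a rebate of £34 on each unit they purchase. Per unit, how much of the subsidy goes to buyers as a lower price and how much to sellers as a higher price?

Buyers gain £22 per unit; sellers gain £12 per unit

Pre-subsidy: 391 - 3P = -425 + 5.5P gives P* = 96, x* = 103.
With the rebate, buyers effectively pay Pb = Ps − 34, where Ps is the price sellers receive.
Demand in terms of Ps becomes xd = 391 − 3(Ps − 34) = 493 - 3Ps. Setting this equal to supply: 493 - 3Ps = -425 + 5.5Ps, so Ps = 108.
Buyers pay Pb = 108 − 34 = 74; x' = -425 + 5.5·108 = 169.
Buyers' price falls by P* − Pb = 96 − 74 = 22; sellers' price rises by Ps − P* = 108 − 96 = 12.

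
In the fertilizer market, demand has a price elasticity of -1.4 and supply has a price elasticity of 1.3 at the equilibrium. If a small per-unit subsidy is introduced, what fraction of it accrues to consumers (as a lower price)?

For a small subsidy around the equilibrium, the benefit split depends on the relative slopes, which at a point are proportional to the elasticities.
Buyer share = εs/(εs + |εd|) = 1.3/(1.3 + 1.4) = 13/27; seller share = |εd|/(εs + |εd|) = 14/27.

Consumer share = 13/27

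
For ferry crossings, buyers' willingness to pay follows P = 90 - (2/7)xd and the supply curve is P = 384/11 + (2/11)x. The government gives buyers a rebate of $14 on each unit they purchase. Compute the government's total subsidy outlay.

Government cost = 18620/9

Pre-subsidy: 90 - (2/7)x = 384/11 + (2/11)x gives x* = 707/6 and P* = 169/3.
With the rebate, buyers effectively pay Pb = Ps − 14, where Ps is the price sellers receive.
On the curves, Pb = 90 - (2/7)x and Ps = 384/11 + (2/11)x; the wedge Ps − Pb = 14 gives 384/11 + (2/11)x − (90 - (2/7)x) = 14, so x' = 1330/9.
Then Pb = 90 − (2/7)·(1330/9) = 430/9 and Ps = 384/11 + (2/11)·(1330/9) = 556/9.
Government outlay = subsidy × quantity = 14 × 1330/9 = 18620/9.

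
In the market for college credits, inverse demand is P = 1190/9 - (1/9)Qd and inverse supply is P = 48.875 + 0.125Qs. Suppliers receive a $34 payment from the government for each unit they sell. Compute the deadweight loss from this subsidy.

Pre-subsidy: 1190/9 - (1/9)Q = 48.875 + 0.125Q gives Q* = 353 and P* = 93.
With the subsidy, sellers receive Ps = Pb + 34 for each unit, where Pb is the price buyers pay.
On the curves, Pb = 1190/9 - (1/9)Q and Ps = 48.875 + 0.125Q; the wedge Ps − Pb = 34 gives 48.875 + 0.125Q − (1190/9 - (1/9)Q) = 34, so Q' = 497.
Then Pb = 1190/9 − (1/9)·497 = 77 and Ps = 48.875 + 0.125·497 = 111.
The subsidy expands output by 497 − 353 = 144 past the efficient level; on those units the gap between marginal cost and willingness to pay runs from 0 up to 34.
DWL = ½ × 34 × 144 = 2448.

Deadweight loss = $2448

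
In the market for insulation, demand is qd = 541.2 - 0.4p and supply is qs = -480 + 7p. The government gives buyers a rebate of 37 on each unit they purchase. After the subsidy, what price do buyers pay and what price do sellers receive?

Pre-subsidy: 541.2 - 0.4p = -480 + 7p gives p* = 138, q* = 486.
With the rebate, buyers effectively pay pb = ps − 37, where ps is the price sellers receive.
Demand in terms of ps becomes qd = 541.2 − 0.4(ps − 37) = 556 - 0.4ps. Setting this equal to supply: 556 - 0.4ps = -480 + 7ps, so ps = 140.
Buyers pay pb = 140 − 37 = 103; q' = -480 + 7·140 = 500.

Buyers pay 103; sellers receive 140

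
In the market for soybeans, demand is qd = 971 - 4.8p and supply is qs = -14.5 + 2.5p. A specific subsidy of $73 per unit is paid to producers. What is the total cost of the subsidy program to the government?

Government cost = $32339

Pre-subsidy: 971 - 4.8p = -14.5 + 2.5p gives p* = 135, q* = 323.
With the subsidy, sellers receive ps = pb + 73 for each unit, where pb is the price buyers pay.
Supply in terms of pb becomes qs = -14.5 + 2.5(pb + 73) = 168 + 2.5pb. Setting this equal to demand: 971 - 4.8pb = 168 + 2.5pb, so pb = 110.
Sellers receive ps = 110 + 73 = 183; q' = 971 − 4.8·110 = 443.
Government outlay = subsidy × quantity = 73 × 443 = 32339.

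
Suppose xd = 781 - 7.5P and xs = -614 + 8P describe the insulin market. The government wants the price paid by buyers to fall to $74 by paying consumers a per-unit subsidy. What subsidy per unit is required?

Required subsidy s = $31 per unit

At a buyer price of 74, quantity demanded is 781 − 7.5·74 = 226.
Sellers supply 226 only when they receive Ps with -614 + 8·Ps = 226, i.e. Ps = 105.
s = Ps − Pb = 105 − 74 = 31.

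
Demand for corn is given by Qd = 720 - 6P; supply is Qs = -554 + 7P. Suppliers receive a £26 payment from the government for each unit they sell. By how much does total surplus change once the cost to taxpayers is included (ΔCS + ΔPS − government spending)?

Net change in total surplus = -£1092

Pre-subsidy: 720 - 6P = -554 + 7P gives P* = 98, Q* = 132.
With the subsidy, sellers receive Ps = Pb + 26 for each unit, where Pb is the price buyers pay.
Supply in terms of Pb becomes Qs = -554 + 7(Pb + 26) = -372 + 7Pb. Setting this equal to demand: 720 - 6Pb = -372 + 7Pb, so Pb = 84.
Sellers receive Ps = 84 + 26 = 110; Q' = 720 − 6·84 = 216.
ΔCS = ½(132 + 216)(98 − 84) = 2436; ΔPS = ½(132 + 216)(110 − 98) = 2088.
Government spending = 26 × 216 = 5616.
Net change = 2436 + 2088 − 5616 = -1092. The loss equals the DWL triangle ½·26·84.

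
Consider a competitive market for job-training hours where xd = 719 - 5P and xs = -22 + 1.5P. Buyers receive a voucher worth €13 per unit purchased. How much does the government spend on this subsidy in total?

Pre-subsidy: 719 - 5P = -22 + 1.5P gives P* = 114, x* = 149.
With the rebate, buyers effectively pay Pb = Ps − 13, where Ps is the price sellers receive.
Demand in terms of Ps becomes xd = 719 − 5(Ps − 13) = 784 - 5Ps. Setting this equal to supply: 784 - 5Ps = -22 + 1.5Ps, so Ps = 124.
Buyers pay Pb = 124 − 13 = 111; x' = -22 + 1.5·124 = 164.
Government outlay = subsidy × quantity = 13 × 164 = 2132.

Government cost = €2132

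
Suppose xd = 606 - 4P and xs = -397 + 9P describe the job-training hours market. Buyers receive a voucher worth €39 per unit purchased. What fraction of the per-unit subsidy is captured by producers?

Producer share = 4/13

Pre-subsidy: 606 - 4P = -397 + 9P gives P* = 1003/13, x* = 3866/13.
With the rebate, buyers effectively pay Pb = Ps − 39, where Ps is the price sellers receive.
Demand in terms of Ps becomes xd = 606 − 4(Ps − 39) = 762 - 4Ps. Setting this equal to supply: 762 - 4Ps = -397 + 9Ps, so Ps = 1159/13.
Buyers pay Pb = 1159/13 − 39 = 652/13; x' = -397 + 9·(1159/13) = 5270/13.
Buyers' price falls by P* − Pb = 1003/13 − 652/13 = 27; sellers' price rises by Ps − P* = 1159/13 − 1003/13 = 12.
So producers capture 12/39 = 4/13 of each unit of subsidy.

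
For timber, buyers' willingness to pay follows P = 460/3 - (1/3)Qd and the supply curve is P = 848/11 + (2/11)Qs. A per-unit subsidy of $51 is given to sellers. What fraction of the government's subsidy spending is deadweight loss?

DWL / government spending = 99/494

Pre-subsidy: 460/3 - (1/3)Q = 848/11 + (2/11)Q gives Q* = 148 and P* = 104.
With the subsidy, sellers receive Ps = Pb + 51 for each unit, where Pb is the price buyers pay.
On the curves, Pb = 460/3 - (1/3)Q and Ps = 848/11 + (2/11)Q; the wedge Ps − Pb = 51 gives 848/11 + (2/11)Q − (460/3 - (1/3)Q) = 51, so Q' = 247.
Then Pb = 460/3 − (1/3)·247 = 71 and Ps = 848/11 + (2/11)·247 = 122.
ΔCS = ½(148 + 247)(104 − 71) = 6517.5; ΔPS = ½(148 + 247)(122 − 104) = 3555.
Government spending = 51 × 247 = 12597.
DWL = ½ × 51 × (247 − 148) = 2524.5; fraction = 2524.5 / 12597 = 99/494.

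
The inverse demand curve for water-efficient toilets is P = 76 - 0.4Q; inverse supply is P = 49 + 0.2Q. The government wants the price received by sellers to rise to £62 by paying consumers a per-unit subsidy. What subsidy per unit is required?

At a seller price of 62, quantity supplied is -245 + 5·62 = 65.
Buyers absorb 65 only when they pay Pb = 76 − 0.4·65 = 50.
s = Ps − Pb = 62 − 50 = 12.

Required subsidy s = £12 per unit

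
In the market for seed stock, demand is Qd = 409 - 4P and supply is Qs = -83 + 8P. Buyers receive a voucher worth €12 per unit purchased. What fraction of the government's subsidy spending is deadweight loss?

DWL / government spending = 16/277

Pre-subsidy: 409 - 4P = -83 + 8P gives P* = 41, Q* = 245.
With the rebate, buyers effectively pay Pb = Ps − 12, where Ps is the price sellers receive.
Demand in terms of Ps becomes Qd = 409 − 4(Ps − 12) = 457 - 4Ps. Setting this equal to supply: 457 - 4Ps = -83 + 8Ps, so Ps = 45.
Buyers pay Pb = 45 − 12 = 33; Q' = -83 + 8·45 = 277.
ΔCS = ½(245 + 277)(41 − 33) = 2088; ΔPS = ½(245 + 277)(45 − 41) = 1044.
Government spending = 12 × 277 = 3324.
DWL = ½ × 12 × (277 − 245) = 192; fraction = 192 / 3324 = 16/277.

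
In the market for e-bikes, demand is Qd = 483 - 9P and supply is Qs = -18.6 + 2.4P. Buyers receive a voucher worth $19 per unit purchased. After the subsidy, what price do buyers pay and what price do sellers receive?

Pre-subsidy: 483 - 9P = -18.6 + 2.4P gives P* = 44, Q* = 87.
With the rebate, buyers effectively pay Pb = Ps − 19, where Ps is the price sellers receive.
Demand in terms of Ps becomes Qd = 483 − 9(Ps − 19) = 654 - 9Ps. Setting this equal to supply: 654 - 9Ps = -18.6 + 2.4Ps, so Ps = 59.
Buyers pay Pb = 59 − 19 = 40; Q' = -18.6 + 2.4·59 = 123.

Buyers pay $40; sellers receive $59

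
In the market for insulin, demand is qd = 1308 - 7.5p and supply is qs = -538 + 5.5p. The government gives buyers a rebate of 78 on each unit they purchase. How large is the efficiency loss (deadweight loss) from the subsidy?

Deadweight loss = 9652.5

Pre-subsidy: 1308 - 7.5p = -538 + 5.5p gives p* = 142, q* = 243.
With the rebate, buyers effectively pay pb = ps − 78, where ps is the price sellers receive.
Demand in terms of ps becomes qd = 1308 − 7.5(ps − 78) = 1893 - 7.5ps. Setting this equal to supply: 1893 - 7.5ps = -538 + 5.5ps, so ps = 187.
Buyers pay pb = 187 − 78 = 109; q' = -538 + 5.5·187 = 490.5.
The subsidy expands output by 490.5 − 243 = 247.5 past the efficient level; on those units the gap between marginal cost and willingness to pay runs from 0 up to 78.
DWL = ½ × 78 × 247.5 = 9652.5.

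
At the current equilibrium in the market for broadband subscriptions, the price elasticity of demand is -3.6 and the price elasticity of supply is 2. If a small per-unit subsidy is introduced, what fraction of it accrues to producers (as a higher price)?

For a small subsidy around the equilibrium, the benefit split depends on the relative slopes, which at a point are proportional to the elasticities.
Buyer share = εs/(εs + |εd|) = 2/(2 + 3.6) = 5/14; seller share = |εd|/(εs + |εd|) = 9/14.
So producers capture 9/14 of the subsidy.

Producer share = 9/14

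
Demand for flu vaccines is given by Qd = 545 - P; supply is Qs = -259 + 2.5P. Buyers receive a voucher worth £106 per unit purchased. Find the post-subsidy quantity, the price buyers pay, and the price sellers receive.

Q' = 391; buyers pay £154; sellers receive £260

Pre-subsidy: 545 - P = -259 + 2.5P gives P* = 1608/7, Q* = 2207/7.
With the rebate, buyers effectively pay Pb = Ps − 106, where Ps is the price sellers receive.
Demand in terms of Ps becomes Qd = 545 − 1(Ps − 106) = 651 - Ps. Setting this equal to supply: 651 - Ps = -259 + 2.5Ps, so Ps = 260.
Buyers pay Pb = 260 − 106 = 154; Q' = -259 + 2.5·260 = 391.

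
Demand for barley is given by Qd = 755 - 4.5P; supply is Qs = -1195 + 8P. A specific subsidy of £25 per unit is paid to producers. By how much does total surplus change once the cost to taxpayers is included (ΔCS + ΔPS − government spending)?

Pre-subsidy: 755 - 4.5P = -1195 + 8P gives P* = 156, Q* = 53.
With the subsidy, sellers receive Ps = Pb + 25 for each unit, where Pb is the price buyers pay.
Supply in terms of Pb becomes Qs = -1195 + 8(Pb + 25) = -995 + 8Pb. Setting this equal to demand: 755 - 4.5Pb = -995 + 8Pb, so Pb = 140.
Sellers receive Ps = 140 + 25 = 165; Q' = 755 − 4.5·140 = 125.
ΔCS = ½(53 + 125)(156 − 140) = 1424; ΔPS = ½(53 + 125)(165 − 156) = 801.
Government spending = 25 × 125 = 3125.
Net change = 1424 + 801 − 3125 = -900. The loss equals the DWL triangle ½·25·72.

Net change in total surplus = -£900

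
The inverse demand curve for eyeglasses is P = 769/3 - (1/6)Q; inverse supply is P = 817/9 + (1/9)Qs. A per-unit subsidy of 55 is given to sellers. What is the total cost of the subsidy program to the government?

Pre-subsidy: 769/3 - (1/6)Q = 817/9 + (1/9)Q gives Q* = 596 and P* = 157.
With the subsidy, sellers receive Ps = Pb + 55 for each unit, where Pb is the price buyers pay.
On the curves, Pb = 769/3 - (1/6)Q and Ps = 817/9 + (1/9)Q; the wedge Ps − Pb = 55 gives 817/9 + (1/9)Q − (769/3 - (1/6)Q) = 55, so Q' = 794.
Then Pb = 769/3 − (1/6)·794 = 124 and Ps = 817/9 + (1/9)·794 = 179.
Government outlay = subsidy × quantity = 55 × 794 = 43670.

Government cost = 43670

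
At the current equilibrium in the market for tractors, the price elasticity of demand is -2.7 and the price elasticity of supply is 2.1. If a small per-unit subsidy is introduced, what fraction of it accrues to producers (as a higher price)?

Producer share = 0.5625

For a small subsidy around the equilibrium, the benefit split depends on the relative slopes, which at a point are proportional to the elasticities.
Buyer share = εs/(εs + |εd|) = 2.1/(2.1 + 2.7) = 0.4375; seller share = |εd|/(εs + |εd|) = 0.5625.
So producers capture 0.5625 of the subsidy.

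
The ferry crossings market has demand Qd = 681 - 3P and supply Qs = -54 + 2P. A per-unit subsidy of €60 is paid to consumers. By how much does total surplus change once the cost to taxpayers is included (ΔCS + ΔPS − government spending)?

Pre-subsidy: 681 - 3P = -54 + 2P gives P* = 147, Q* = 240.
With the rebate, buyers effectively pay Pb = Ps − 60, where Ps is the price sellers receive.
Demand in terms of Ps becomes Qd = 681 − 3(Ps − 60) = 861 - 3Ps. Setting this equal to supply: 861 - 3Ps = -54 + 2Ps, so Ps = 183.
Buyers pay Pb = 183 − 60 = 123; Q' = -54 + 2·183 = 312.
ΔCS = ½(240 + 312)(147 − 123) = 6624; ΔPS = ½(240 + 312)(183 − 147) = 9936.
Government spending = 60 × 312 = 18720.
Net change = 6624 + 9936 − 18720 = -2160. The loss equals the DWL triangle ½·60·72.

Net change in total surplus = -€2160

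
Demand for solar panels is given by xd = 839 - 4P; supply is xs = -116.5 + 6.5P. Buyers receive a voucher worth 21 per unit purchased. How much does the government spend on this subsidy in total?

Government cost = 11067

Pre-subsidy: 839 - 4P = -116.5 + 6.5P gives P* = 91, x* = 475.
With the rebate, buyers effectively pay Pb = Ps − 21, where Ps is the price sellers receive.
Demand in terms of Ps becomes xd = 839 − 4(Ps − 21) = 923 - 4Ps. Setting this equal to supply: 923 - 4Ps = -116.5 + 6.5Ps, so Ps = 99.
Buyers pay Pb = 99 − 21 = 78; x' = -116.5 + 6.5·99 = 527.
Government outlay = subsidy × quantity = 21 × 527 = 11067.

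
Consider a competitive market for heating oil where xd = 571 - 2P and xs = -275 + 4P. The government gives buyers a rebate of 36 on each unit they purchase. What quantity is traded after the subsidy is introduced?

Pre-subsidy: 571 - 2P = -275 + 4P gives P* = 141, x* = 289.
With the rebate, buyers effectively pay Pb = Ps − 36, where Ps is the price sellers receive.
Demand in terms of Ps becomes xd = 571 − 2(Ps − 36) = 643 - 2Ps. Setting this equal to supply: 643 - 2Ps = -275 + 4Ps, so Ps = 153.
Buyers pay Pb = 153 − 36 = 117; x' = -275 + 4·153 = 337.

x' = 337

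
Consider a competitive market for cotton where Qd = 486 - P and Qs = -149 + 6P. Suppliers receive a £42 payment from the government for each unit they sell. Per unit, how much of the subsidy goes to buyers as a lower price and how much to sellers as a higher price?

Buyers gain £36 per unit; sellers gain £6 per unit

Pre-subsidy: 486 - P = -149 + 6P gives P* = 635/7, Q* = 2767/7.
With the subsidy, sellers receive Ps = Pb + 42 for each unit, where Pb is the price buyers pay.
Supply in terms of Pb becomes Qs = -149 + 6(Pb + 42) = 103 + 6Pb. Setting this equal to demand: 486 - Pb = 103 + 6Pb, so Pb = 383/7.
Sellers receive Ps = 383/7 + 42 = 677/7; Q' = 486 − 1·(383/7) = 3019/7.
Buyers' price falls by P* − Pb = 635/7 − 383/7 = 36; sellers' price rises by Ps − P* = 677/7 − 635/7 = 6.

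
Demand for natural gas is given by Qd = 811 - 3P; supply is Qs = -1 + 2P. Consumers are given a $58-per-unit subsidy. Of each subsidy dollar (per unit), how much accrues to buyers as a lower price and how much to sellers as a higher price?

Pre-subsidy: 811 - 3P = -1 + 2P gives P* = 162.4, Q* = 323.8.
With the rebate, buyers effectively pay Pb = Ps − 58, where Ps is the price sellers receive.
Demand in terms of Ps becomes Qd = 811 − 3(Ps − 58) = 985 - 3Ps. Setting this equal to supply: 985 - 3Ps = -1 + 2Ps, so Ps = 197.2.
Buyers pay Pb = 197.2 − 58 = 139.2; Q' = -1 + 2·197.2 = 393.4.
Buyers' price falls by P* − Pb = 162.4 − 139.2 = 23.2; sellers' price rises by Ps − P* = 197.2 − 162.4 = 34.8.

Buyers gain $23.2 per unit; sellers gain $34.8 per unit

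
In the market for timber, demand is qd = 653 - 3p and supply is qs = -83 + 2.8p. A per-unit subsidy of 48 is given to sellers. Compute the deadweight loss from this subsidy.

Pre-subsidy: 653 - 3p = -83 + 2.8p gives p* = 3680/29, q* = 7897/29.
With the subsidy, sellers receive ps = pb + 48 for each unit, where pb is the price buyers pay.
Supply in terms of pb becomes qs = -83 + 2.8(pb + 48) = 51.4 + 2.8pb. Setting this equal to demand: 653 - 3pb = 51.4 + 2.8pb, so pb = 3008/29.
Sellers receive ps = 3008/29 + 48 = 4400/29; q' = 653 − 3·(3008/29) = 9913/29.
The subsidy expands output by 9913/29 − 7897/29 = 2016/29 past the efficient level; on those units the gap between marginal cost and willingness to pay runs from 0 up to 48.
DWL = ½ × 48 × 2016/29 = 48384/29.

Deadweight loss = 48384/29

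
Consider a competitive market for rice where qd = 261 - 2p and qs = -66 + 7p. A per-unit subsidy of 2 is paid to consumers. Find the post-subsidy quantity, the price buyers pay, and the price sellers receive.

q' = 1723/9; buyers pay 313/9; sellers receive 331/9

Pre-subsidy: 261 - 2p = -66 + 7p gives p* = 109/3, q* = 565/3.
With the rebate, buyers effectively pay pb = ps − 2, where ps is the price sellers receive.
Demand in terms of ps becomes qd = 261 − 2(ps − 2) = 265 - 2ps. Setting this equal to supply: 265 - 2ps = -66 + 7ps, so ps = 331/9.
Buyers pay pb = 331/9 − 2 = 313/9; q' = -66 + 7·(331/9) = 1723/9.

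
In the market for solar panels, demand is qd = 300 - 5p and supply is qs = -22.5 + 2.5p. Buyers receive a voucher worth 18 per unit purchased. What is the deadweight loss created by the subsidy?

Pre-subsidy: 300 - 5p = -22.5 + 2.5p gives p* = 43, q* = 85.
With the rebate, buyers effectively pay pb = ps − 18, where ps is the price sellers receive.
Demand in terms of ps becomes qd = 300 − 5(ps − 18) = 390 - 5ps. Setting this equal to supply: 390 - 5ps = -22.5 + 2.5ps, so ps = 55.
Buyers pay pb = 55 − 18 = 37; q' = -22.5 + 2.5·55 = 115.
The subsidy expands output by 115 − 85 = 30 past the efficient level; on those units the gap between marginal cost and willingness to pay runs from 0 up to 18.
DWL = ½ × 18 × 30 = 270.

Deadweight loss = 270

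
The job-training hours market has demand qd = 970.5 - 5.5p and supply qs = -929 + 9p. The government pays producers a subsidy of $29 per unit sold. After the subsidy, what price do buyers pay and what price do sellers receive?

Buyers pay $113; sellers receive $142

Pre-subsidy: 970.5 - 5.5p = -929 + 9p gives p* = 131, q* = 250.
With the subsidy, sellers receive ps = pb + 29 for each unit, where pb is the price buyers pay.
Supply in terms of pb becomes qs = -929 + 9(pb + 29) = -668 + 9pb. Setting this equal to demand: 970.5 - 5.5pb = -668 + 9pb, so pb = 113.
Sellers receive ps = 113 + 29 = 142; q' = 970.5 − 5.5·113 = 349.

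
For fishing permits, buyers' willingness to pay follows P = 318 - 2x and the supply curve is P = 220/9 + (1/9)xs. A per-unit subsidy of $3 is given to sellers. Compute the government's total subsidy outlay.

Pre-subsidy: 318 - 2x = 220/9 + (1/9)x gives x* = 2642/19 and P* = 758/19.
With the subsidy, sellers receive Ps = Pb + 3 for each unit, where Pb is the price buyers pay.
On the curves, Pb = 318 - 2x and Ps = 220/9 + (1/9)x; the wedge Ps − Pb = 3 gives 220/9 + (1/9)x − (318 - 2x) = 3, so x' = 2669/19.
Then Pb = 318 − 2·(2669/19) = 704/19 and Ps = 220/9 + (1/9)·(2669/19) = 761/19.
Government outlay = subsidy × quantity = 3 × 2669/19 = 8007/19.

Government cost = 8007/19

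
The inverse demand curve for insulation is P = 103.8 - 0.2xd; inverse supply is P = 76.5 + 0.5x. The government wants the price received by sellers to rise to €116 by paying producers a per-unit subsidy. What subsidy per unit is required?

Required subsidy s = €28 per unit

At a seller price of 116, quantity supplied is -153 + 2·116 = 79.
Buyers absorb 79 only when they pay Pb = 103.8 − 0.2·79 = 88.
s = Ps − Pb = 116 − 88 = 28.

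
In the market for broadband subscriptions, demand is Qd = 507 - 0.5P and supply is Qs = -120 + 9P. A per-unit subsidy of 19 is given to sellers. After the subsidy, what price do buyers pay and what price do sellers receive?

Pre-subsidy: 507 - 0.5P = -120 + 9P gives P* = 66, Q* = 474.
With the subsidy, sellers receive Ps = Pb + 19 for each unit, where Pb is the price buyers pay.
Supply in terms of Pb becomes Qs = -120 + 9(Pb + 19) = 51 + 9Pb. Setting this equal to demand: 507 - 0.5Pb = 51 + 9Pb, so Pb = 48.
Sellers receive Ps = 48 + 19 = 67; Q' = 507 − 0.5·48 = 483.

Buyers pay 48; sellers receive 67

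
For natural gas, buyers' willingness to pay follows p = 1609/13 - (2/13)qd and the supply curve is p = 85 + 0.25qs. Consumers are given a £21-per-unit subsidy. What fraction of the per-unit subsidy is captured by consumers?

Pre-subsidy: 1609/13 - (2/13)q = 85 + 0.25q gives q* = 96 and p* = 109.
With the rebate, buyers effectively pay pb = ps − 21, where ps is the price sellers receive.
On the curves, pb = 1609/13 - (2/13)q and ps = 85 + 0.25q; the wedge ps − pb = 21 gives 85 + 0.25q − (1609/13 - (2/13)q) = 21, so q' = 148.
Then pb = 1609/13 − (2/13)·148 = 101 and ps = 85 + 0.25·148 = 122.
Buyers' price falls by p* − pb = 109 − 101 = 8; sellers' price rises by ps − p* = 122 − 109 = 13.
So consumers capture 8/21 = 8/21 of each unit of subsidy.

Consumer share = 8/21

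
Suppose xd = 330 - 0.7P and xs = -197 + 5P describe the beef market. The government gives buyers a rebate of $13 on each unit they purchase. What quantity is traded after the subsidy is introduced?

x' = 5192/19

Pre-subsidy: 330 - 0.7P = -197 + 5P gives P* = 5270/57, x* = 15121/57.
With the rebate, buyers effectively pay Pb = Ps − 13, where Ps is the price sellers receive.
Demand in terms of Ps becomes xd = 330 − 0.7(Ps − 13) = 339.1 - 0.7Ps. Setting this equal to supply: 339.1 - 0.7Ps = -197 + 5Ps, so Ps = 1787/19.
Buyers pay Pb = 1787/19 − 13 = 1540/19; x' = -197 + 5·(1787/19) = 5192/19.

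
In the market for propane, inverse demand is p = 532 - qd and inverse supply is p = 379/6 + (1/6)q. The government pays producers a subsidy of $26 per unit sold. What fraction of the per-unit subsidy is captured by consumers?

Consumer share = 6/7

Pre-subsidy: 532 - q = 379/6 + (1/6)q gives q* = 2813/7 and p* = 911/7.
With the subsidy, sellers receive ps = pb + 26 for each unit, where pb is the price buyers pay.
On the curves, pb = 532 - q and ps = 379/6 + (1/6)q; the wedge ps − pb = 26 gives 379/6 + (1/6)q − (532 - q) = 26, so q' = 2969/7.
Then pb = 532 − 1·(2969/7) = 755/7 and ps = 379/6 + (1/6)·(2969/7) = 937/7.
Buyers' price falls by p* − pb = 911/7 − 755/7 = 156/7; sellers' price rises by ps − p* = 937/7 − 911/7 = 26/7.
So consumers capture (156/7)/26 = 6/7 of each unit of subsidy.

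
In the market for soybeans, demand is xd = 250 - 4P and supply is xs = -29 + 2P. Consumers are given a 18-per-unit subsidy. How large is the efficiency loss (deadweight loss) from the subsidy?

Pre-subsidy: 250 - 4P = -29 + 2P gives P* = 46.5, x* = 64.
With the rebate, buyers effectively pay Pb = Ps − 18, where Ps is the price sellers receive.
Demand in terms of Ps becomes xd = 250 − 4(Ps − 18) = 322 - 4Ps. Setting this equal to supply: 322 - 4Ps = -29 + 2Ps, so Ps = 58.5.
Buyers pay Pb = 58.5 − 18 = 40.5; x' = -29 + 2·58.5 = 88.
The subsidy expands output by 88 − 64 = 24 past the efficient level; on those units the gap between marginal cost and willingness to pay runs from 0 up to 18.
DWL = ½ × 18 × 24 = 216.

Deadweight loss = 216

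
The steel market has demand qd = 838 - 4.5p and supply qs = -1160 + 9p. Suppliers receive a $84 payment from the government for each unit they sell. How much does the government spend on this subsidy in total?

Pre-subsidy: 838 - 4.5p = -1160 + 9p gives p* = 148, q* = 172.
With the subsidy, sellers receive ps = pb + 84 for each unit, where pb is the price buyers pay.
Supply in terms of pb becomes qs = -1160 + 9(pb + 84) = -404 + 9pb. Setting this equal to demand: 838 - 4.5pb = -404 + 9pb, so pb = 92.
Sellers receive ps = 92 + 84 = 176; q' = 838 − 4.5·92 = 424.
Government outlay = subsidy × quantity = 84 × 424 = 35616.

Government cost = $35616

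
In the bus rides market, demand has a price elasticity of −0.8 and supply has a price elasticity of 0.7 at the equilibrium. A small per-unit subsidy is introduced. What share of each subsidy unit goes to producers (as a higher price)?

Producer share = 8/15

For a small subsidy around the equilibrium, the benefit split depends on the relative slopes, which at a point are proportional to the elasticities.
Buyer share = εs/(εs + |εd|) = 0.7/(0.7 + 0.8) = 7/15; seller share = |εd|/(εs + |εd|) = 8/15.
So producers capture 8/15 of the subsidy.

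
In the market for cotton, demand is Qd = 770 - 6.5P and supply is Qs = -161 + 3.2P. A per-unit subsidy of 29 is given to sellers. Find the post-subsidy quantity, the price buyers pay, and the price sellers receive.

Q' = 20207/97; buyers pay 8382/97; sellers receive 11195/97

Pre-subsidy: 770 - 6.5P = -161 + 3.2P gives P* = 9310/97, Q* = 14175/97.
With the subsidy, sellers receive Ps = Pb + 29 for each unit, where Pb is the price buyers pay.
Supply in terms of Pb becomes Qs = -161 + 3.2(Pb + 29) = -68.2 + 3.2Pb. Setting this equal to demand: 770 - 6.5Pb = -68.2 + 3.2Pb, so Pb = 8382/97.
Sellers receive Ps = 8382/97 + 29 = 11195/97; Q' = 770 − 6.5·(8382/97) = 20207/97.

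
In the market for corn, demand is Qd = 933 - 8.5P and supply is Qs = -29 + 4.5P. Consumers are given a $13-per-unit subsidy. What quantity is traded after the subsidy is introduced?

Q' = 342.25

Pre-subsidy: 933 - 8.5P = -29 + 4.5P gives P* = 74, Q* = 304.
With the rebate, buyers effectively pay Pb = Ps − 13, where Ps is the price sellers receive.
Demand in terms of Ps becomes Qd = 933 − 8.5(Ps − 13) = 1043.5 - 8.5Ps. Setting this equal to supply: 1043.5 - 8.5Ps = -29 + 4.5Ps, so Ps = 82.5.
Buyers pay Pb = 82.5 − 13 = 69.5; Q' = -29 + 4.5·82.5 = 342.25.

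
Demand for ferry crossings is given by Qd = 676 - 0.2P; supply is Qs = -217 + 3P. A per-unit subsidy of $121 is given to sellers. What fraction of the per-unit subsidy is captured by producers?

Pre-subsidy: 676 - 0.2P = -217 + 3P gives P* = 279.0625, Q* = 620.1875.
With the subsidy, sellers receive Ps = Pb + 121 for each unit, where Pb is the price buyers pay.
Supply in terms of Pb becomes Qs = -217 + 3(Pb + 121) = 146 + 3Pb. Setting this equal to demand: 676 - 0.2Pb = 146 + 3Pb, so Pb = 165.625.
Sellers receive Ps = 165.625 + 121 = 286.625; Q' = 676 − 0.2·165.625 = 642.875.
Buyers' price falls by P* − Pb = 279.0625 − 165.625 = 113.4375; sellers' price rises by Ps − P* = 286.625 − 279.0625 = 7.5625.
So producers capture 7.5625/121 = 0.0625 of each unit of subsidy.

Producer share = 0.0625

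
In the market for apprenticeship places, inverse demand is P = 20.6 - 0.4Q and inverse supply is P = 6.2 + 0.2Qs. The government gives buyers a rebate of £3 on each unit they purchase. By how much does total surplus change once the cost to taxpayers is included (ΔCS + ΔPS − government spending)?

Net change in total surplus = -£7.5

Pre-subsidy: 20.6 - 0.4Q = 6.2 + 0.2Q gives Q* = 24 and P* = 11.
With the rebate, buyers effectively pay Pb = Ps − 3, where Ps is the price sellers receive.
On the curves, Pb = 20.6 - 0.4Q and Ps = 6.2 + 0.2Q; the wedge Ps − Pb = 3 gives 6.2 + 0.2Q − (20.6 - 0.4Q) = 3, so Q' = 29.
Then Pb = 20.6 − 0.4·29 = 9 and Ps = 6.2 + 0.2·29 = 12.
ΔCS = ½(24 + 29)(11 − 9) = 53; ΔPS = ½(24 + 29)(12 − 11) = 26.5.
Government spending = 3 × 29 = 87.
Net change = 53 + 26.5 − 87 = -7.5. The loss equals the DWL triangle ½·3·5.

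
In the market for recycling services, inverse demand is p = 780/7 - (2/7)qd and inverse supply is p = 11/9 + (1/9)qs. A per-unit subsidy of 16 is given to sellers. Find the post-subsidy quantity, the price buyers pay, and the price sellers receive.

Pre-subsidy: 780/7 - (2/7)q = 11/9 + (1/9)q gives q* = 277.72 and p* = 32.08.
With the subsidy, sellers receive ps = pb + 16 for each unit, where pb is the price buyers pay.
On the curves, pb = 780/7 - (2/7)q and ps = 11/9 + (1/9)q; the wedge ps − pb = 16 gives 11/9 + (1/9)q − (780/7 - (2/7)q) = 16, so q' = 318.04.
Then pb = 780/7 − (2/7)·318.04 = 20.56 and ps = 11/9 + (1/9)·318.04 = 36.56.

q' = 318.04; buyers pay 20.56; sellers receive 36.56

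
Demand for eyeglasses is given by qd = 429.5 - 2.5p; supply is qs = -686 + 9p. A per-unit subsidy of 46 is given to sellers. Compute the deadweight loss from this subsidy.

Deadweight loss = 2070

Pre-subsidy: 429.5 - 2.5p = -686 + 9p gives p* = 97, q* = 187.
With the subsidy, sellers receive ps = pb + 46 for each unit, where pb is the price buyers pay.
Supply in terms of pb becomes qs = -686 + 9(pb + 46) = -272 + 9pb. Setting this equal to demand: 429.5 - 2.5pb = -272 + 9pb, so pb = 61.
Sellers receive ps = 61 + 46 = 107; q' = 429.5 − 2.5·61 = 277.
The subsidy expands output by 277 − 187 = 90 past the efficient level; on those units the gap between marginal cost and willingness to pay runs from 0 up to 46.
DWL = ½ × 46 × 90 = 2070.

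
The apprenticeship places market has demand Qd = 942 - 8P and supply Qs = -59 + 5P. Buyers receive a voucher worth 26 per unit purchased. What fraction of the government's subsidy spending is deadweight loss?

Pre-subsidy: 942 - 8P = -59 + 5P gives P* = 77, Q* = 326.
With the rebate, buyers effectively pay Pb = Ps − 26, where Ps is the price sellers receive.
Demand in terms of Ps becomes Qd = 942 − 8(Ps − 26) = 1150 - 8Ps. Setting this equal to supply: 1150 - 8Ps = -59 + 5Ps, so Ps = 93.
Buyers pay Pb = 93 − 26 = 67; Q' = -59 + 5·93 = 406.
ΔCS = ½(326 + 406)(77 − 67) = 3660; ΔPS = ½(326 + 406)(93 − 77) = 5856.
Government spending = 26 × 406 = 10556.
DWL = ½ × 26 × (406 − 326) = 1040; fraction = 1040 / 10556 = 20/203.

DWL / government spending = 20/203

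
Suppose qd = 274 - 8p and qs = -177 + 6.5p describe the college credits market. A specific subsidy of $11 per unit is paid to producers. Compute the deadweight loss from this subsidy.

Deadweight loss = 6292/29

Pre-subsidy: 274 - 8p = -177 + 6.5p gives p* = 902/29, q* = 730/29.
With the subsidy, sellers receive ps = pb + 11 for each unit, where pb is the price buyers pay.
Supply in terms of pb becomes qs = -177 + 6.5(pb + 11) = -105.5 + 6.5pb. Setting this equal to demand: 274 - 8pb = -105.5 + 6.5pb, so pb = 759/29.
Sellers receive ps = 759/29 + 11 = 1078/29; q' = 274 − 8·(759/29) = 1874/29.
The subsidy expands output by 1874/29 − 730/29 = 1144/29 past the efficient level; on those units the gap between marginal cost and willingness to pay runs from 0 up to 11.
DWL = ½ × 11 × 1144/29 = 6292/29.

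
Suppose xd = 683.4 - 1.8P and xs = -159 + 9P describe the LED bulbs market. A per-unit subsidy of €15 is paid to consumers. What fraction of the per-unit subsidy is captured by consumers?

Pre-subsidy: 683.4 - 1.8P = -159 + 9P gives P* = 78, x* = 543.
With the rebate, buyers effectively pay Pb = Ps − 15, where Ps is the price sellers receive.
Demand in terms of Ps becomes xd = 683.4 − 1.8(Ps − 15) = 710.4 - 1.8Ps. Setting this equal to supply: 710.4 - 1.8Ps = -159 + 9Ps, so Ps = 80.5.
Buyers pay Pb = 80.5 − 15 = 65.5; x' = -159 + 9·80.5 = 565.5.
Buyers' price falls by P* − Pb = 78 − 65.5 = 12.5; sellers' price rises by Ps − P* = 80.5 − 78 = 2.5.
So consumers capture 12.5/15 = 5/6 of each unit of subsidy.

Consumer share = 5/6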